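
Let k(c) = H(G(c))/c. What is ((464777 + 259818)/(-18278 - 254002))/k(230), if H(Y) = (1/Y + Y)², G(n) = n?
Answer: -220403684125/19049497057407 ≈ -0.011570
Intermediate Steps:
H(Y) = (Y + 1/Y)²
k(c) = (1 + c²)²/c³ (k(c) = ((1 + c²)²/c²)/c = (1 + c²)²/c³)
((464777 + 259818)/(-18278 - 254002))/k(230) = ((464777 + 259818)/(-18278 - 254002))/(((1 + 230²)²/230³)) = (724595/(-272280))/(((1 + 52900)²/12167000)) = (724595*(-1/272280))/(((1/12167000)*52901²)) = -144919/(54456*((1/12167000)*2798515801)) = -144919/(54456*2798515801/12167000) = -144919/54456*12167000/2798515801 = -220403684125/19049497057407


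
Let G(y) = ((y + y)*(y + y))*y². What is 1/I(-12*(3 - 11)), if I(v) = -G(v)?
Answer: -1/339738624 ≈ -2.9434e-9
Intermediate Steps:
G(y) = 4*y⁴ (G(y) = ((2*y)*(2*y))*y² = (4*y²)*y² = 4*y⁴)
I(v) = -4*v⁴
1/I(-12*(3 - 11)) = 1/(-4*20736*(3 - 11)⁴) = 1/(-4*(-12*(-8))⁴) = 1/(-4*96⁴) = 1/(-4*84934656) = 1/(-339738624) = -1/339738624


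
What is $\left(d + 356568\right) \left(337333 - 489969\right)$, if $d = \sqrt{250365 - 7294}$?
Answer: $-54425113248 - 152636 \sqrt{243071} \approx -5.45 \cdot 10^{10}$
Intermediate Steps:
$d = \sqrt{243071} \approx 493.02$
$\left(d + 356568\right) \left(337333 - 489969\right) = \left(\sqrt{243071} + 356568\right) \left(337333 - 489969\right) = \left(356568 + \sqrt{243071}\right) \left(-152636\right) = -54425113248 - 152636 \sqrt{243071}$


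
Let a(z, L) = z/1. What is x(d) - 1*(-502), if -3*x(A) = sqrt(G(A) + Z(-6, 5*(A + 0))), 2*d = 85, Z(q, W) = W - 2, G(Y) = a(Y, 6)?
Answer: 502 - sqrt(253)/3 ≈ 496.70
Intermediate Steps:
a(z, L) = z (a(z, L) = z*1 = z)
G(Y) = Y
Z(q, W) = -2 + W
d = 85/2 (d = (1/2)*85 = 85/2 ≈ 42.500)
x(A) = -sqrt(-2 + 6*A)/3 (x(A) = -sqrt(A + (-2 + 5*(A + 0)))/3 = -sqrt(A + (-2 + 5*A))/3 = -sqrt(-2 + 6*A)/3)
x(d) - 1*(-502) = -sqrt(-2 + 6*(85/2))/3 - 1*(-502) = -sqrt(-2 + 255)/3 + 502 = -sqrt(253)/3 + 502 = 502 - sqrt(253)/3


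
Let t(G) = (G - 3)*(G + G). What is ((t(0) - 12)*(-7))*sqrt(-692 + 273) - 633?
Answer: -633 + 84*I*sqrt(419) ≈ -633.0 + 1719.4*I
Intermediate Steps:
t(G) = 2*G*(-3 + G) (t(G) = (-3 + G)*(2*G) = 2*G*(-3 + G))
((t(0) - 12)*(-7))*sqrt(-692 + 273) - 633 = ((2*0*(-3 + 0) - 12)*(-7))*sqrt(-692 + 273) - 633 = ((2*0*(-3) - 12)*(-7))*sqrt(-419) - 633 = ((0 - 12)*(-7))*(I*sqrt(419)) - 633 = (-12*(-7))*(I*sqrt(419)) - 633 = 84*(I*sqrt(419)) - 633 = 84*I*sqrt(419) - 633 = -633 + 84*I*sqrt(419)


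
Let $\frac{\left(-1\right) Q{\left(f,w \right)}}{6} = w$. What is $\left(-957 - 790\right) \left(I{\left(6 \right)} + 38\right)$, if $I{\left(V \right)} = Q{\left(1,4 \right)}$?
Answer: $-24458$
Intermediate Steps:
$Q{\left(f,w \right)} = - 6 w$
$I{\left(V \right)} = -24$ ($I{\left(V \right)} = \left(-6\right) 4 = -24$)
$\left(-957 - 790\right) \left(I{\left(6 \right)} + 38\right) = \left(-957 - 790\right) \left(-24 + 38\right) = \left(-1747\right) 14 = -24458$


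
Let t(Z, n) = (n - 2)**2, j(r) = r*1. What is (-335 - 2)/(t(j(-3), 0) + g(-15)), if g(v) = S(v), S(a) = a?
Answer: 337/11 ≈ 30.636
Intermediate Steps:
g(v) = v
j(r) = r
t(Z, n) = (-2 + n)**2
(-335 - 2)/(t(j(-3), 0) + g(-15)) = (-335 - 2)/((-2 + 0)**2 - 15) = -337/((-2)**2 - 15) = -337/(4 - 15) = -337/(-11) = -337*(-1/11) = 337/11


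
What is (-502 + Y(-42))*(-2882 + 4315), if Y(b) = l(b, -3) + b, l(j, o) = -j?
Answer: -719366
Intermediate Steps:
Y(b) = 0 (Y(b) = -b + b = 0)
(-502 + Y(-42))*(-2882 + 4315) = (-502 + 0)*(-2882 + 4315) = -502*1433 = -719366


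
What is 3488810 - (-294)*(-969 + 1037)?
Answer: 3508802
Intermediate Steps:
3488810 - (-294)*(-969 + 1037) = 3488810 - (-294)*68 = 3488810 - 1*(-19992) = 3488810 + 19992 = 3508802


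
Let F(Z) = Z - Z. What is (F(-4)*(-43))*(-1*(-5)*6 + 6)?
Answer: 0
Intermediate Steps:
F(Z) = 0
(F(-4)*(-43))*(-1*(-5)*6 + 6) = (0*(-43))*(-1*(-5)*6 + 6) = 0*(5*6 + 6) = 0*(30 + 6) = 0*36 = 0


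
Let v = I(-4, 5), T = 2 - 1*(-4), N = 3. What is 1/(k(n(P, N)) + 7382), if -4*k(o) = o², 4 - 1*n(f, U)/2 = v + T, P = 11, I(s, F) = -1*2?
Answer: 1/7382 ≈ 0.00013546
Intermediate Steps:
T = 6 (T = 2 + 4 = 6)
I(s, F) = -2
v = -2
n(f, U) = 0 (n(f, U) = 8 - 2*(-2 + 6) = 8 - 2*4 = 8 - 8 = 0)
k(o) = -o²/4
1/(k(n(P, N)) + 7382) = 1/(-¼*0² + 7382) = 1/(-¼*0 + 7382) = 1/(0 + 7382) = 1/7382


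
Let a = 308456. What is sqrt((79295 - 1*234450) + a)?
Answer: sqrt(153301) ≈ 391.54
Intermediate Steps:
sqrt((79295 - 1*234450) + a) = sqrt((79295 - 1*234450) + 308456) = sqrt((79295 - 234450) + 308456) = sqrt(-155155 + 308456) = sqrt(153301)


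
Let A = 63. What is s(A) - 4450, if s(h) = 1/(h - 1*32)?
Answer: -137949/31 ≈ -4450.0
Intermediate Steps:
s(h) = 1/(-32 + h) (s(h) = 1/(h - 32) = 1/(-32 + h))
s(A) - 4450 = 1/(-32 + 63) - 4450 = 1/31 - 4450 = -137949/31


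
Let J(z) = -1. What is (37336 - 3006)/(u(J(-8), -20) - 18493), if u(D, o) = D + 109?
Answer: -6866/3677 ≈ -1.8673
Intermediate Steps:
u(D, o) = 109 + D
(37336 - 3006)/(u(J(-8), -20) - 18493) = (37336 - 3006)/((109 - 1) - 18493) = 34330/(108 - 18493) = 34330/(-18385) = 34330*(-1/18385) = -6866/3677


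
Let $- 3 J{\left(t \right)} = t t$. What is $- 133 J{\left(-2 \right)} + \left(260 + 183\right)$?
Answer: $\frac{1861}{3} \approx 620.33$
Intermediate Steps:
$J{\left(t \right)} = - \frac{t^{2}}{3}$ ($J{\left(t \right)} = - \frac{t t}{3} = - \frac{t^{2}}{3}$)
$- 133 J{\left(-2 \right)} + \left(260 + 183\right) = - 133 \left(- \frac{\left(-2\right)^{2}}{3}\right) + \left(260 + 183\right) = - 133 \left(\left(- \frac{1}{3}\right) 4\right) + 443 = \left(-133\right) \left(- \frac{4}{3}\right) + 443 = \frac{532}{3} + 443 = \frac{1861}{3}$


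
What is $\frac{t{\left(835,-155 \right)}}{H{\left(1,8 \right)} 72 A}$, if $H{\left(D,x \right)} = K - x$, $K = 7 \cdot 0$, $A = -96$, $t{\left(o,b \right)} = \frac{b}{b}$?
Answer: $\frac{1}{55296} \approx 1.8084 \cdot 10^{-5}$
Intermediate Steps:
$t{\left(o,b \right)} = 1$
$K = 0$
$H{\left(D,x \right)} = - x$ ($H{\left(D,x \right)} = 0 - x = - x$)
$\frac{t{\left(835,-155 \right)}}{H{\left(1,8 \right)} 72 A} = 1 \frac{1}{\left(-1\right) 8 \cdot 72 \left(-96\right)} = 1 \frac{1}{\left(-8\right) 72 \left(-96\right)} = 1 \frac{1}{\left(-576\right) \left(-96\right)} = 1 \cdot \frac{1}{55296} = \frac{1}{55296}$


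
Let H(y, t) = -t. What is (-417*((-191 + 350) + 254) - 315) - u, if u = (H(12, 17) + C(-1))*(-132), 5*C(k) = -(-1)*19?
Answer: -871392/5 ≈ -1.7428e+5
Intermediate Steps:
C(k) = 19/5 (C(k) = (-(-1)*19)/5 = (-1*(-19))/5 = (⅕)*19 = 19/5)
u = 8712/5 (u = (-1*17 + 19/5)*(-132) = (-17 + 19/5)*(-132) = -66/5*(-132) = 8712/5 ≈ 1742.4)
(-417*((-191 + 350) + 254) - 315) - u = (-417*((-191 + 350) + 254) - 315) - 1*8712/5 = (-417*(159 + 254) - 315) - 8712/5 = (-417*413 - 315) - 8712/5 = (-172221 - 315) - 8712/5 = -172536 - 8712/5 = -871392/5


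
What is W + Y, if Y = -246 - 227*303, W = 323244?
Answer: 254217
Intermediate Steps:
Y = -69027 (Y = -246 - 68781 = -69027)
W + Y = 323244 - 69027 = 254217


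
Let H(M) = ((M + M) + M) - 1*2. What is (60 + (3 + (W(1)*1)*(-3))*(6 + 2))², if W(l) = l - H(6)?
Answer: 197136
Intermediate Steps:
H(M) = -2 + 3*M (H(M) = (2*M + M) - 2 = 3*M - 2 = -2 + 3*M)
W(l) = -16 + l (W(l) = l - (-2 + 3*6) = l - (-2 + 18) = l - 1*16 = l - 16 = -16 + l)
(60 + (3 + (W(1)*1)*(-3))*(6 + 2))² = (60 + (3 + ((-16 + 1)*1)*(-3))*(6 + 2))² = (60 + (3 - 15*1*(-3))*8)² = (60 + (3 - 15*(-3))*8)² = (60 + (3 + 45)*8)² = (60 + 48*8)² = (60 + 384)² = 444² = 197136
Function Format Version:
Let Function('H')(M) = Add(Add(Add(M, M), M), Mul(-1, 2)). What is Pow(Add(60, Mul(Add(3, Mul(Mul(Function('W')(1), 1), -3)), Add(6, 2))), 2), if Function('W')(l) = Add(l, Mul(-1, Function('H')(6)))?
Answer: 197136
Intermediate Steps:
Function('H')(M) = Add(-2, Mul(3, M)) (Function('H')(M) = Add(Add(Mul(2, M), M), -2) = Add(Mul(3, M), -2) = Add(-2, Mul(3, M)))
Function('W')(l) = Add(-16, l) (Function('W')(l) = Add(l, Mul(-1, Add(-2, Mul(3, 6)))) = Add(l, Mul(-1, Add(-2, 18))) = Add(l, Mul(-1, 16)) = Add(l, -16) = Add(-16, l))
Pow(Add(60, Mul(Add(3, Mul(Mul(Function('W')(1), 1), -3)), Add(6, 2))), 2) = Pow(Add(60, Mul(Add(3, Mul(Mul(Add(-16, 1), 1), -3)), Add(6, 2))), 2) = Pow(Add(60, Mul(Add(3, Mul(Mul(-15, 1), -3)), 8)), 2) = Pow(Add(60, Mul(Add(3, Mul(-15, -3)), 8)), 2) = Pow(Add(60, Mul(Add(3, 45), 8)), 2) = Pow(Add(60, Mul(48, 8)), 2) = Pow(Add(60, 384), 2) = Pow(444, 2) = 197136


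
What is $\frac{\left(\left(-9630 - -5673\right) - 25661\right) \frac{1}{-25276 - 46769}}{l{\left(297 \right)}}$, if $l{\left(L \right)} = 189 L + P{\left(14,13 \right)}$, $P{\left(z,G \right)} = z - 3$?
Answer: $\frac{14809}{2022447240} \approx 7.3223 \cdot 10^{-6}$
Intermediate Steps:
$P{\left(z,G \right)} = -3 + z$ ($P{\left(z,G \right)} = z - 3 = -3 + z$)
$l{\left(L \right)} = 11 + 189 L$ ($l{\left(L \right)} = 189 L + \left(-3 + 14\right) = 189 L + 11 = 11 + 189 L$)
$\frac{\left(\left(-9630 - -5673\right) - 25661\right) \frac{1}{-25276 - 46769}}{l{\left(297 \right)}} = \frac{\left(\left(-9630 - -5673\right) - 25661\right) \frac{1}{-25276 - 46769}}{11 + 189 \cdot 297} = \frac{\left(\left(-9630 + 5673\right) - 25661\right) \frac{1}{-72045}}{11 + 56133} = \frac{\left(-3957 - 25661\right) \left(- \frac{1}{72045}\right)}{56144} = \left(-29618\right) \left(- \frac{1}{72045}\right) \frac{1}{56144} = \frac{29618}{72045} \cdot \frac{1}{56144} = \frac{14809}{2022447240}$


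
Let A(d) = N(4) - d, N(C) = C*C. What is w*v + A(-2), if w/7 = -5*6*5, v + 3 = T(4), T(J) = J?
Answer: -1032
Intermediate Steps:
v = 1 (v = -3 + 4 = 1)
N(C) = C**2
A(d) = 16 - d (A(d) = 4**2 - d = 16 - d)
w = -1050 (w = 7*(-5*6*5) = 7*(-30*5) = 7*(-150) = -1050)
w*v + A(-2) = -1050*1 + (16 - 1*(-2)) = -1050 + (16 + 2) = -1050 + 18 = -1032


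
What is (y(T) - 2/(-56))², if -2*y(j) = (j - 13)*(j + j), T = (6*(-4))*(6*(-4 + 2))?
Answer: 4917745324801/784 ≈ 6.2726e+9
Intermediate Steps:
T = 288 (T = -144*(-2) = -24*(-12) = 288)
y(j) = -j*(-13 + j) (y(j) = -(j - 13)*(j + j)/2 = -(-13 + j)*2*j/2 = -j*(-13 + j))
(y(T) - 2/(-56))² = (288*(13 - 1*288) - 2/(-56))² = (288*(13 - 288) - 2*(-1/56))² = (288*(-275) + 1/28)² = (-79200 + 1/28)² = (-2217599/28)² = 4917745324801/784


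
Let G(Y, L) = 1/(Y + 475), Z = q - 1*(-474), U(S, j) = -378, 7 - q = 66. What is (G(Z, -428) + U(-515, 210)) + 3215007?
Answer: 2861019811/890 ≈ 3.2146e+6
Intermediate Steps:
q = -59 (q = 7 - 1*66 = 7 - 66 = -59)
Z = 415 (Z = -59 - 1*(-474) = -59 + 474 = 415)
G(Y, L) = 1/(475 + Y)
(G(Z, -428) + U(-515, 210)) + 3215007 = (1/(475 + 415) - 378) + 3215007 = (1/890 - 378) + 3215007 = -336419/890 + 3215007 = 2861019811/890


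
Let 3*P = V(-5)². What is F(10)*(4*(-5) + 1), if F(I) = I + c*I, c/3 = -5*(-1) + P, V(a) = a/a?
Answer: -3230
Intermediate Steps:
V(a) = 1
P = ⅓ (P = (⅓)*1² = (⅓)*1 = ⅓ ≈ 0.33333)
c = 16 (c = 3*(-5*(-1) + ⅓) = 3*(5 + ⅓) = 3*(16/3) = 16)
F(I) = 17*I (F(I) = I + 16*I = 17*I)
F(10)*(4*(-5) + 1) = (17*10)*(4*(-5) + 1) = 170*(-20 + 1) = 170*(-19) = -3230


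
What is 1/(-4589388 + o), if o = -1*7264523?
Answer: -1/11853911 ≈ -8.4360e-8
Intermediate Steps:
o = -7264523
1/(-4589388 + o) = 1/(-4589388 - 7264523) = 1/(-11853911) = -1/11853911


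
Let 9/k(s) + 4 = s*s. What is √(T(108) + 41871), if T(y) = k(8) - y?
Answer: 33*√3835/10 ≈ 204.36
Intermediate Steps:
k(s) = 9/(-4 + s²) (k(s) = 9/(-4 + s*s) = 9/(-4 + s²))
T(y) = 3/20 - y (T(y) = 9/(-4 + 8²) - y = 9/(-4 + 64) - y = 9/60 - y = 9*(1/60) - y = 3/20 - y)
√(T(108) + 41871) = √((3/20 - 1*108) + 41871) = √((3/20 - 108) + 41871) = √(-2157/20 + 41871) = √(835263/20) = 33*√3835/10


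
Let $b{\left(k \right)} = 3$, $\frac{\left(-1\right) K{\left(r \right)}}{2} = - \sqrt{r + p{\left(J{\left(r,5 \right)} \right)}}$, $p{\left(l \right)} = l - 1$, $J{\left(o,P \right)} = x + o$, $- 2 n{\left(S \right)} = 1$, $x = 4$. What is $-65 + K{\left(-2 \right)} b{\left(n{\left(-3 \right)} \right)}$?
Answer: $-65 + 6 i \approx -65.0 + 6.0 i$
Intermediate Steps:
$n{\left(S \right)} = - \frac{1}{2}$ ($n{\left(S \right)} = \left(- \frac{1}{2}\right) 1 = - \frac{1}{2}$)
$J{\left(o,P \right)} = 4 + o$
$p{\left(l \right)} = -1 + l$ ($p{\left(l \right)} = l - 1 = -1 + l$)
$K{\left(r \right)} = 2 \sqrt{3 + 2 r}$ ($K{\left(r \right)} = - 2 \left(- \sqrt{r + \left(-1 + \left(4 + r\right)\right)}\right) = - 2 \left(- \sqrt{r + \left(3 + r\right)}\right) = - 2 \left(- \sqrt{3 + 2 r}\right) = 2 \sqrt{3 + 2 r}$)
$-65 + K{\left(-2 \right)} b{\left(n{\left(-3 \right)} \right)} = -65 + 2 \sqrt{3 + 2 \left(-2\right)} 3 = -65 + 2 \sqrt{3 - 4} \cdot 3 = -65 + 2 \sqrt{-1} \cdot 3 = -65 + 2 i 3 = -65 + 6 i$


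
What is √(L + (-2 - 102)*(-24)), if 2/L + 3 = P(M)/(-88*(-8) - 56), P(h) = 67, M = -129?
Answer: 4*√549456087/1877 ≈ 49.953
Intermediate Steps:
L = -1296/1877 (L = 2/(-3 + 67/(-88*(-8) - 56)) = 2/(-3 + 67/(704 - 56)) = 2/(-3 + 67/648) = 2/(-1877/648) = 2*(-648/1877) = -1296/1877 ≈ -0.69046)
√(L + (-2 - 102)*(-24)) = √(-1296/1877 + (-2 - 102)*(-24)) = √(-1296/1877 - 104*(-24)) = √(-1296/1877 + 2496) = √(4683696/1877) = 4*√549456087/1877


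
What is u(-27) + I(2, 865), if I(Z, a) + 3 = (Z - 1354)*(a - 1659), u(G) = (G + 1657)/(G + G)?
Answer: 28983280/27 ≈ 1.0735e+6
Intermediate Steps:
u(G) = (1657 + G)/(2*G) (u(G) = (1657 + G)/((2*G)) = (1657 + G)*(1/(2*G)) = (1657 + G)/(2*G))
I(Z, a) = -3 + (-1659 + a)*(-1354 + Z) (I(Z, a) = -3 + (Z - 1354)*(a - 1659) = -3 + (-1354 + Z)*(-1659 + a) = -3 + (-1659 + a)*(-1354 + Z))
u(-27) + I(2, 865) = (½)*(1657 - 27)/(-27) + (2246283 - 1659*2 - 1354*865 + 2*865) = (½)*(-1/27)*1630 + (2246283 - 3318 - 1171210 + 1730) = -815/27 + 1073485 = 28983280/27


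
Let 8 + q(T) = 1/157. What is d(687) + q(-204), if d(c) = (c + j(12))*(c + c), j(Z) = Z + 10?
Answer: 152942807/157 ≈ 9.7416e+5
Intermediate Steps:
j(Z) = 10 + Z
q(T) = -1255/157 (q(T) = -8 + 1/157 = -1255/157)
d(c) = 2*c*(22 + c) (d(c) = (c + (10 + 12))*(c + c) = (c + 22)*(2*c) = (22 + c)*(2*c) = 2*c*(22 + c))
d(687) + q(-204) = 2*687*(22 + 687) - 1255/157 = 2*687*709 - 1255/157 = 974166 - 1255/157 = 152942807/157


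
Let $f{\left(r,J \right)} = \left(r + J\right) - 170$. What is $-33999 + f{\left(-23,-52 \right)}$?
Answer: $-34244$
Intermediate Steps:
$f{\left(r,J \right)} = -170 + J + r$ ($f{\left(r,J \right)} = \left(J + r\right) - 170 = -170 + J + r$)
$-33999 + f{\left(-23,-52 \right)} = -33999 - 245 = -34244$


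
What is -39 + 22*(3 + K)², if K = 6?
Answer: 1743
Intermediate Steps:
-39 + 22*(3 + K)² = -39 + 22*(3 + 6)² = -39 + 22*9² = -39 + 22*81 = -39 + 1782 = 1743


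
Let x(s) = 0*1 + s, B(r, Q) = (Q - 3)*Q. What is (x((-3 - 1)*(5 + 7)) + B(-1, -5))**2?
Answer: 64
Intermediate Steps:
B(r, Q) = Q*(-3 + Q) (B(r, Q) = (-3 + Q)*Q = Q*(-3 + Q))
x(s) = s (x(s) = 0 + s = s)
(x((-3 - 1)*(5 + 7)) + B(-1, -5))**2 = ((-3 - 1)*(5 + 7) - 5*(-3 - 5))**2 = (-4*12 - 5*(-8))**2 = (-48 + 40)**2 = (-8)**2 = 64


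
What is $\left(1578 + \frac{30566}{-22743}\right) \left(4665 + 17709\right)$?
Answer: $\frac{89142709568}{2527} \approx 3.5276 \cdot 10^{7}$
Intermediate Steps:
$\left(1578 + \frac{30566}{-22743}\right) \left(4665 + 17709\right) = \left(1578 + 30566 \left(- \frac{1}{22743}\right)\right) 22374 = \left(1578 - \frac{30566}{22743}\right) 22374 = \frac{35857888}{22743} \cdot 22374 = \frac{89142709568}{2527}$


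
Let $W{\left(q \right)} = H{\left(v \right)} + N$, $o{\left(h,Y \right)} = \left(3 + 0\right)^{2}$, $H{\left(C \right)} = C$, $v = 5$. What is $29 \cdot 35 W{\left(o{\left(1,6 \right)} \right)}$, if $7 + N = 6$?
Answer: $4060$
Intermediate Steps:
$N = -1$ ($N = -7 + 6 = -1$)
$o{\left(h,Y \right)} = 9$ ($o{\left(h,Y \right)} = 3^{2} = 9$)
$W{\left(q \right)} = 4$ ($W{\left(q \right)} = 5 - 1 = 4$)
$29 \cdot 35 W{\left(o{\left(1,6 \right)} \right)} = 29 \cdot 35 \cdot 4 = 1015 \cdot 4 = 4060$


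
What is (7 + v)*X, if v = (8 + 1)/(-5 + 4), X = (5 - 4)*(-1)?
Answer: 2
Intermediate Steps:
X = -1 (X = 1*(-1) = -1)
v = -9 (v = 9/(-1) = 9*(-1) = -9)
(7 + v)*X = (7 - 9)*(-1) = -2*(-1) = 2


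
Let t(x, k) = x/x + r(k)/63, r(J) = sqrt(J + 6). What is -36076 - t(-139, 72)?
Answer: -36077 - sqrt(78)/63 ≈ -36077.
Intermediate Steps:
r(J) = sqrt(6 + J)
t(x, k) = 1 + sqrt(6 + k)/63 (t(x, k) = x/x + sqrt(6 + k)/63 = 1 + sqrt(6 + k)*(1/63) = 1 + sqrt(6 + k)/63)
-36076 - t(-139, 72) = -36076 - (1 + sqrt(6 + 72)/63) = -36076 - (1 + sqrt(78)/63) = -36076 + (-1 - sqrt(78)/63) = -36077 - sqrt(78)/63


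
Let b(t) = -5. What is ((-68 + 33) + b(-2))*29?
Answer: -1160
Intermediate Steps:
((-68 + 33) + b(-2))*29 = ((-68 + 33) - 5)*29 = (-35 - 5)*29 = -40*29 = -1160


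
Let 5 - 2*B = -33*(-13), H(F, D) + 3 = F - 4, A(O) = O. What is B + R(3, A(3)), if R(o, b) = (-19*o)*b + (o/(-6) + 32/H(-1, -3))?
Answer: -775/2 ≈ -387.50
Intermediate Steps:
H(F, D) = -7 + F (H(F, D) = -3 + (F - 4) = -3 + (-4 + F) = -7 + F)
B = -212 (B = 5/2 - (-33)*(-13)/2 = 5/2 - ½*429 = 5/2 - 429/2 = -212)
R(o, b) = -4 - o/6 - 19*b*o (R(o, b) = (-19*o)*b + (o/(-6) + 32/(-7 - 1)) = -19*b*o + (o*(-⅙) + 32/(-8)) = -19*b*o + (-o/6 + 32*(-⅛)) = -19*b*o + (-o/6 - 4) = -19*b*o + (-4 - o/6) = -4 - o/6 - 19*b*o)
B + R(3, A(3)) = -212 + (-4 - ⅙*3 - 19*3*3) = -212 + (-4 - ½ - 171) = -212 - 351/2 = -775/2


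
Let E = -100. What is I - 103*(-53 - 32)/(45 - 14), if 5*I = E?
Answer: 8135/31 ≈ 262.42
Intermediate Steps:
I = -20 (I = (⅕)*(-100) = -20)
I - 103*(-53 - 32)/(45 - 14) = -20 - 103*(-53 - 32)/(45 - 14) = -20 - (-8755)/31 = -20 - 103*(-85/31) = -20 + 8755/31 = 8135/31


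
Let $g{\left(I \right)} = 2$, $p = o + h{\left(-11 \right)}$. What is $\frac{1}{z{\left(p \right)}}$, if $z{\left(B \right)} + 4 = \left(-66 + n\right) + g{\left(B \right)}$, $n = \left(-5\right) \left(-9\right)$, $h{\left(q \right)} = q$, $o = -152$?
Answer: $- \frac{1}{23} \approx -0.043478$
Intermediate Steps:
$p = -163$ ($p = -152 - 11 = -163$)
$n = 45$
$z{\left(B \right)} = -23$ ($z{\left(B \right)} = -4 + \left(\left(-66 + 45\right) + 2\right) = -4 + \left(-21 + 2\right) = -4 - 19 = -23$)
$\frac{1}{z{\left(p \right)}} = \frac{1}{-23} = - \frac{1}{23}$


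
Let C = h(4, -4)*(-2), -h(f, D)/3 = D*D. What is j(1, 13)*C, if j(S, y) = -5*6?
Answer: -2880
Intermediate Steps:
j(S, y) = -30
h(f, D) = -3*D² (h(f, D) = -3*D*D = -3*D²)
C = 96 (C = -3*(-4)²*(-2) = -3*16*(-2) = -48*(-2) = 96)
j(1, 13)*C = -30*96 = -2880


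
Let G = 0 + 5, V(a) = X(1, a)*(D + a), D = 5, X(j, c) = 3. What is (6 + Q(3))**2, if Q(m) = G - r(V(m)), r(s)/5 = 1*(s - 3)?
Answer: 8836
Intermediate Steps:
V(a) = 15 + 3*a (V(a) = 3*(5 + a) = 15 + 3*a)
r(s) = -15 + 5*s (r(s) = 5*(1*(s - 3)) = 5*(1*(-3 + s)) = 5*(-3 + s) = -15 + 5*s)
G = 5
Q(m) = -55 - 15*m (Q(m) = 5 - (-15 + 5*(15 + 3*m)) = 5 - (-15 + (75 + 15*m)) = 5 - (60 + 15*m) = 5 + (-60 - 15*m) = -55 - 15*m)
(6 + Q(3))**2 = (6 + (-55 - 15*3))**2 = (6 + (-55 - 45))**2 = (6 - 100)**2 = (-94)**2 = 8836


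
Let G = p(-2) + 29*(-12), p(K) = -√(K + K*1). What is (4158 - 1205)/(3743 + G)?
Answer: 10025435/11526029 + 5906*I/11526029 ≈ 0.86981 + 0.00051241*I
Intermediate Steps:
p(K) = -√2*√K (p(K) = -√(K + K) = -√(2*K) = -√2*√K)
G = -348 - 2*I (G = -√2*√(-2) + 29*(-12) = -√2*I*√2 - 348 = -2*I - 348 = -348 - 2*I ≈ -348.0 - 2.0*I)
(4158 - 1205)/(3743 + G) = (4158 - 1205)/(3743 + (-348 - 2*I)) = 2953/(3395 - 2*I) = 2953*((3395 + 2*I)/11526029) = 2953*(3395 + 2*I)/11526029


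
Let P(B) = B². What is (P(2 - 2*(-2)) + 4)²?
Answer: 1600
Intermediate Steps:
(P(2 - 2*(-2)) + 4)² = ((2 - 2*(-2))² + 4)² = ((2 + 4)² + 4)² = (6² + 4)² = (36 + 4)² = 40² = 1600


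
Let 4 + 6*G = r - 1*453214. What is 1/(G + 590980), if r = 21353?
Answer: 2/1038005 ≈ 1.9268e-6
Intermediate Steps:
G = -143955/2 (G = -⅔ + (21353 - 1*453214)/6 = -⅔ + (21353 - 453214)/6 = -⅔ + (⅙)*(-431861) = -⅔ - 431861/6 = -143955/2 ≈ -71978.)
1/(G + 590980) = 1/(-143955/2 + 590980) = 1/(1038005/2) = 2/1038005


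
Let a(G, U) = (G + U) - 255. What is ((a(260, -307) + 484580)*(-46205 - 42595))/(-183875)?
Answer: 1720155456/7355 ≈ 2.3388e+5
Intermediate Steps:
a(G, U) = -255 + G + U
((a(260, -307) + 484580)*(-46205 - 42595))/(-183875) = (((-255 + 260 - 307) + 484580)*(-46205 - 42595))/(-183875) = ((-302 + 484580)*(-88800))*(-1/183875) = (484278*(-88800))*(-1/183875) = -43003886400*(-1/183875) = 1720155456/7355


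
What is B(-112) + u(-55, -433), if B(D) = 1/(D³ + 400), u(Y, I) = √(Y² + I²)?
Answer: -1/1404528 + √190514 ≈ 436.48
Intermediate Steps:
u(Y, I) = √(I² + Y²)
B(D) = 1/(400 + D³)
B(-112) + u(-55, -433) = 1/(400 + (-112)³) + √((-433)² + (-55)²) = 1/(400 - 1404928) + √(187489 + 3025) = 1/(-1404528) + √190514 = -1/1404528 + √190514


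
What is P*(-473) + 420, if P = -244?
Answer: 115832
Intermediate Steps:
P*(-473) + 420 = -244*(-473) + 420 = 115412 + 420 = 115832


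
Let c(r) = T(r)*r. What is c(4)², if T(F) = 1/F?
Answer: 1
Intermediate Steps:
c(r) = 1 (c(r) = r/r = 1)
c(4)² = 1² = 1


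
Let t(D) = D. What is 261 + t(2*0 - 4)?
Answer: 257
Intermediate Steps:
261 + t(2*0 - 4) = 261 + (2*0 - 4) = 261 + (0 - 4) = 261 - 4 = 257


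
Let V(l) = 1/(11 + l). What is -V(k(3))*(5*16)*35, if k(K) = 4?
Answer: -560/3 ≈ -186.67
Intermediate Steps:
-V(k(3))*(5*16)*35 = -(5*16)/(11 + 4)*35 = -80/15*35 = -(1/15)*80*35 = -16*35/3 = -1*560/3 = -560/3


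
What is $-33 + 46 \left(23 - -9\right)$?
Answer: $1439$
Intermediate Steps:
$-33 + 46 \left(23 - -9\right) = -33 + 46 \left(23 + 9\right) = -33 + 46 \cdot 32 = -33 + 1472 = 1439$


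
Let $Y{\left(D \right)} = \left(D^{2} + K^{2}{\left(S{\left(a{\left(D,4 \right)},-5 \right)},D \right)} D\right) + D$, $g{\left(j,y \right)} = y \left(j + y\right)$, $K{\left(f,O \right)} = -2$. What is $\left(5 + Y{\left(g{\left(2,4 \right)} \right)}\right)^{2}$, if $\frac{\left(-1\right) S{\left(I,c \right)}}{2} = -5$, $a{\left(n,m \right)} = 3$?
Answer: $491401$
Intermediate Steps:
$S{\left(I,c \right)} = 10$ ($S{\left(I,c \right)} = \left(-2\right) \left(-5\right) = 10$)
$Y{\left(D \right)} = D^{2} + 5 D$ ($Y{\left(D \right)} = \left(D^{2} + \left(-2\right)^{2} D\right) + D = \left(D^{2} + 4 D\right) + D = D^{2} + 5 D$)
$\left(5 + Y{\left(g{\left(2,4 \right)} \right)}\right)^{2} = \left(5 + 4 \left(2 + 4\right) \left(5 + 4 \left(2 + 4\right)\right)\right)^{2} = \left(5 + 4 \cdot 6 \left(5 + 4 \cdot 6\right)\right)^{2} = \left(5 + 24 \left(5 + 24\right)\right)^{2} = \left(5 + 24 \cdot 29\right)^{2} = \left(5 + 696\right)^{2} = 701^{2} = 491401$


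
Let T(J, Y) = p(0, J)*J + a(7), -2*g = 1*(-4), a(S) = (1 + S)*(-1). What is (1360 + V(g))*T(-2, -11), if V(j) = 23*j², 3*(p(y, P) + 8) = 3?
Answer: 8712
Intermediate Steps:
a(S) = -1 - S
p(y, P) = -7 (p(y, P) = -8 + (⅓)*3 = -8 + 1 = -7)
g = 2 (g = -(-4)/2 = -½*(-4) = 2)
T(J, Y) = -8 - 7*J (T(J, Y) = -7*J + (-1 - 1*7) = -7*J + (-1 - 7) = -7*J - 8 = -8 - 7*J)
(1360 + V(g))*T(-2, -11) = (1360 + 23*2²)*(-8 - 7*(-2)) = (1360 + 23*4)*(-8 + 14) = (1360 + 92)*6 = 1452*6 = 8712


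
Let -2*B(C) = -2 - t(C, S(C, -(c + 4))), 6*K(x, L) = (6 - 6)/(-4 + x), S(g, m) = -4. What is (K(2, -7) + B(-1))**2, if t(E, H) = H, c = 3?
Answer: 1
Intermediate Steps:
K(x, L) = 0 (K(x, L) = ((6 - 6)/(-4 + x))/6 = (0/(-4 + x))/6 = (1/6)*0 = 0)
B(C) = -1 (B(C) = -(-2 - 1*(-4))/2 = -(-2 + 4)/2 = -1/2*2 = -1)
(K(2, -7) + B(-1))**2 = (0 - 1)**2 = (-1)**2 = 1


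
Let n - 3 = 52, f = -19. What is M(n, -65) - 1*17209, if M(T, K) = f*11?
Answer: -17418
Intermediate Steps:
n = 55 (n = 3 + 52 = 55)
M(T, K) = -209 (M(T, K) = -19*11 = -209)
M(n, -65) - 1*17209 = -209 - 1*17209 = -209 - 17209 = -17418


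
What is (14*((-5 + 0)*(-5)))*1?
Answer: 350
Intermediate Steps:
(14*((-5 + 0)*(-5)))*1 = (14*(-5*(-5)))*1 = (14*25)*1 = 350*1 = 350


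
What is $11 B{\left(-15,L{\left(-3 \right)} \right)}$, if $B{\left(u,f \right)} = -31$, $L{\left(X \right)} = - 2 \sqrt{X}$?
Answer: $-341$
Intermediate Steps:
$11 B{\left(-15,L{\left(-3 \right)} \right)} = 11 \left(-31\right) = -341$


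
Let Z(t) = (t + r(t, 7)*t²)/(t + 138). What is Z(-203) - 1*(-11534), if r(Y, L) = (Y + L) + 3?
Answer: 1740650/13 ≈ 1.3390e+5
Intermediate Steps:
r(Y, L) = 3 + L + Y (r(Y, L) = (L + Y) + 3 = 3 + L + Y)
Z(t) = (t + t²*(10 + t))/(138 + t) (Z(t) = (t + (3 + 7 + t)*t²)/(t + 138) = (t + (10 + t)*t²)/(138 + t) = (t + t²*(10 + t))/(138 + t))
Z(-203) - 1*(-11534) = -203*(1 - 203*(10 - 203))/(138 - 203) - 1*(-11534) = -203*(1 - 203*(-193))/(-65) + 11534 = -203*(-1/65)*(1 + 39179) + 11534 = -203*(-1/65)*39180 + 11534 = 1590708/13 + 11534 = 1740650/13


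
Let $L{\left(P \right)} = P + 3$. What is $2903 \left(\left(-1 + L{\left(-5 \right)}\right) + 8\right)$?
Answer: $14515$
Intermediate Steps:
$L{\left(P \right)} = 3 + P$
$2903 \left(\left(-1 + L{\left(-5 \right)}\right) + 8\right) = 2903 \left(\left(-1 + \left(3 - 5\right)\right) + 8\right) = 2903 \left(\left(-1 - 2\right) + 8\right) = 2903 \left(-3 + 8\right) = 2903 \cdot 5 = 14515$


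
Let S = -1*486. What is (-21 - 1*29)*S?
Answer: 24300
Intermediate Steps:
S = -486
(-21 - 1*29)*S = (-21 - 1*29)*(-486) = (-21 - 29)*(-486) = -50*(-486) = 24300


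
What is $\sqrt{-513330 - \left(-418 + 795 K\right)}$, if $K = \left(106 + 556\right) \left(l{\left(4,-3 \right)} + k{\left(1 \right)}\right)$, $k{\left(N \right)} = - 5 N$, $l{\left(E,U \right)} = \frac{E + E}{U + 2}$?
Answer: $\sqrt{6328858} \approx 2515.7$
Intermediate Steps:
$l{\left(E,U \right)} = \frac{2 E}{2 + U}$
$K = -8606$ ($K = \left(106 + 556\right) \left(2 \cdot 4 \frac{1}{2 - 3} - 5\right) = 662 \left(2 \cdot 4 \frac{1}{-1} - 5\right) = 662 \left(2 \cdot 4 \left(-1\right) - 5\right) = 662 \left(-8 - 5\right) = 662 \left(-13\right) = -8606$)
$\sqrt{-513330 - \left(-418 + 795 K\right)} = \sqrt{-513330 + \left(418 - -6841770\right)} = \sqrt{-513330 + \left(418 + 6841770\right)} = \sqrt{-513330 + 6842188} = \sqrt{6328858}$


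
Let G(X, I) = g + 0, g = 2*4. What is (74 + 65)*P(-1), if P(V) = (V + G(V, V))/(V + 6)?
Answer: 973/5 ≈ 194.60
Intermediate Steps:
g = 8
G(X, I) = 8 (G(X, I) = 8 + 0 = 8)
P(V) = (8 + V)/(6 + V) (P(V) = (V + 8)/(V + 6) = (8 + V)/(6 + V))
(74 + 65)*P(-1) = (74 + 65)*((8 - 1)/(6 - 1)) = 139*(7/5) = 973/5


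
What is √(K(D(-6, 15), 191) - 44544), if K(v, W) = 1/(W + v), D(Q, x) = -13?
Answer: I*√1411331918/178 ≈ 211.05*I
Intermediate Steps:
√(K(D(-6, 15), 191) - 44544) = √(1/(191 - 13) - 44544) = √(1/178 - 44544) = √(-7928831/178) = I*√1411331918/178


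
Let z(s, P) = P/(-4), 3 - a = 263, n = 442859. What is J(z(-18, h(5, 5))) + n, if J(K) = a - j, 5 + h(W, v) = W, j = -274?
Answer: 442873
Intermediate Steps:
a = -260 (a = 3 - 1*263 = 3 - 263 = -260)
h(W, v) = -5 + W
z(s, P) = -P/4 (z(s, P) = P*(-1/4) = -P/4)
J(K) = 14 (J(K) = -260 - 1*(-274) = -260 + 274 = 14)
J(z(-18, h(5, 5))) + n = 14 + 442859 = 442873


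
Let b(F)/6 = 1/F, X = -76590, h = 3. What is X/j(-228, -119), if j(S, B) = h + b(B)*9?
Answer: -3038070/101 ≈ -30080.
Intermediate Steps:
b(F) = 6/F
j(S, B) = 3 + 54/B (j(S, B) = 3 + (6/B)*9 = 3 + 54/B)
X/j(-228, -119) = -76590/(3 + 54/(-119)) = -76590/(3 + 54*(-1/119)) = -76590/(3 - 54/119) = -76590/303/119 = -76590*119/303 = -3038070/101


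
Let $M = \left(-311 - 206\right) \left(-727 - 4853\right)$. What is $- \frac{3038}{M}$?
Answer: $- \frac{49}{46530} \approx -0.0010531$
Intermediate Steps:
$M = 2884860$ ($M = \left(-517\right) \left(-5580\right) = 2884860$)
$- \frac{3038}{M} = - \frac{3038}{2884860} = \left(-3038\right) \frac{1}{2884860} = - \frac{49}{46530}$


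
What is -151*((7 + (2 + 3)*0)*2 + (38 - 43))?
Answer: -1359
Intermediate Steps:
-151*((7 + (2 + 3)*0)*2 + (38 - 43)) = -151*((7 + 5*0)*2 - 5) = -151*((7 + 0)*2 - 5) = -151*(7*2 - 5) = -151*(14 - 5) = -151*9 = -1359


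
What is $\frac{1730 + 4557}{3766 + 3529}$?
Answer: $\frac{6287}{7295} \approx 0.86182$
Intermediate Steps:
$\frac{1730 + 4557}{3766 + 3529} = \frac{6287}{7295}$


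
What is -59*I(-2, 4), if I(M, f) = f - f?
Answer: 0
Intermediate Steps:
I(M, f) = 0
-59*I(-2, 4) = -59*0 = 0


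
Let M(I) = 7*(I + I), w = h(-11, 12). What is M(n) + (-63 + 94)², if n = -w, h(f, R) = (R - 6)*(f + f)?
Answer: 2809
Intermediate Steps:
h(f, R) = 2*f*(-6 + R) (h(f, R) = (-6 + R)*(2*f) = 2*f*(-6 + R))
w = -132 (w = 2*(-11)*(-6 + 12) = 2*(-11)*6 = -132)
n = 132 (n = -1*(-132) = 132)
M(I) = 14*I (M(I) = 7*(2*I) = 14*I)
M(n) + (-63 + 94)² = 14*132 + (-63 + 94)² = 1848 + 31² = 1848 + 961 = 2809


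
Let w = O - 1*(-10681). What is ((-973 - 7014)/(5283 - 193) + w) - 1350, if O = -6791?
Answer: 12920613/5090 ≈ 2538.4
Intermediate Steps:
w = 3890 (w = -6791 - 1*(-10681) = -6791 + 10681 = 3890)
((-973 - 7014)/(5283 - 193) + w) - 1350 = ((-973 - 7014)/(5283 - 193) + 3890) - 1350 = (-7987/5090 + 3890) - 1350 = 19792113/5090 - 1350 = 12920613/5090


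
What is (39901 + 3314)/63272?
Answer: 43215/63272 ≈ 0.68300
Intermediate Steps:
(39901 + 3314)/63272 = 43215*(1/63272) = 43215/63272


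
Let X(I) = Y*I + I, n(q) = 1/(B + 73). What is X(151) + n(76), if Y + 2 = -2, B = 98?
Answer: -77462/171 ≈ -452.99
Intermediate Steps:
Y = -4 (Y = -2 - 2 = -4)
n(q) = 1/171 (n(q) = 1/(98 + 73) = 1/171)
X(I) = -3*I (X(I) = -4*I + I = -3*I)
X(151) + n(76) = -3*151 + 1/171 = -453 + 1/171 = -77462/171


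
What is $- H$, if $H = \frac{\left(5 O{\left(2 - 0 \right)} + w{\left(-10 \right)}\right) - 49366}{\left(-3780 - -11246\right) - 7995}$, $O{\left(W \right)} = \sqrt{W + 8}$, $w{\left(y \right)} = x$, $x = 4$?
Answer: $- \frac{49362}{529} + \frac{5 \sqrt{10}}{529} \approx -93.282$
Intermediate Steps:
$w{\left(y \right)} = 4$
$O{\left(W \right)} = \sqrt{8 + W}$
$H = \frac{49362}{529} - \frac{5 \sqrt{10}}{529}$ ($H = \frac{\left(5 \sqrt{8 + \left(2 - 0\right)} + 4\right) - 49366}{\left(-3780 - -11246\right) - 7995} = \frac{\left(5 \sqrt{8 + \left(2 + 0\right)} + 4\right) - 49366}{\left(-3780 + 11246\right) - 7995} = \frac{\left(5 \sqrt{8 + 2} + 4\right) - 49366}{7466 - 7995} = \frac{\left(5 \sqrt{10} + 4\right) - 49366}{-529} = \left(\left(4 + 5 \sqrt{10}\right) - 49366\right) \left(- \frac{1}{529}\right) = \left(-49362 + 5 \sqrt{10}\right) \left(- \frac{1}{529}\right) = \frac{49362}{529} - \frac{5 \sqrt{10}}{529} \approx 93.282$)
$- H = - (\frac{49362}{529} - \frac{5 \sqrt{10}}{529}) = - \frac{49362}{529} + \frac{5 \sqrt{10}}{529}$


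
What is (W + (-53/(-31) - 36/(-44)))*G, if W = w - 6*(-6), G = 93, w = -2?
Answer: 37368/11 ≈ 3397.1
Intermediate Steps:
W = 34 (W = -2 - 6*(-6) = -2 + 36 = 34)
(W + (-53/(-31) - 36/(-44)))*G = (34 + (-53/(-31) - 36/(-44)))*93 = (34 + (-53*(-1/31) - 36*(-1/44)))*93 = (34 + (53/31 + 9/11))*93 = (34 + 862/341)*93 = (12456/341)*93 = 37368/11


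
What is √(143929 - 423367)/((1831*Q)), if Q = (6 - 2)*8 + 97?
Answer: I*√279438/236199 ≈ 0.002238*I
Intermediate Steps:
Q = 129 (Q = 4*8 + 97 = 32 + 97 = 129)
√(143929 - 423367)/((1831*Q)) = √(143929 - 423367)/((1831*129)) = √(-279438)/236199 = (I*√279438)*(1/236199) = I*√279438/236199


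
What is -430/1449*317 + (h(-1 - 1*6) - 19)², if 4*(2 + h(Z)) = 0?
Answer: 502699/1449 ≈ 346.93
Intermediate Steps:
h(Z) = -2 (h(Z) = -2 + (¼)*0 = -2 + 0 = -2)
-430/1449*317 + (h(-1 - 1*6) - 19)² = -430/1449*317 + (-2 - 19)² = -430*1/1449*317 + (-21)² = -430/1449*317 + 441 = -136310/1449 + 441 = 502699/1449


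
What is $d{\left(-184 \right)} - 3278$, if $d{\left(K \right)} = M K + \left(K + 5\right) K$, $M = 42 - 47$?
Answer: $30578$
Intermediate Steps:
$M = -5$
$d{\left(K \right)} = - 5 K + K \left(5 + K\right)$ ($d{\left(K \right)} = - 5 K + \left(K + 5\right) K = - 5 K + \left(5 + K\right) K = - 5 K + K \left(5 + K\right)$)
$d{\left(-184 \right)} - 3278 = \left(-184\right)^{2} - 3278 = 33856 - 3278 = 30578$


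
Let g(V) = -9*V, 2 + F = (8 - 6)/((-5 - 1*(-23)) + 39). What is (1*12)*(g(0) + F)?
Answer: -448/19 ≈ -23.579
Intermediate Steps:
F = -112/57 (F = -2 + (8 - 6)/((-5 - 1*(-23)) + 39) = -2 + 2/((-5 + 23) + 39) = -2 + 2/(18 + 39) = -2 + 2/57 = -112/57 ≈ -1.9649)
(1*12)*(g(0) + F) = (1*12)*(-9*0 - 112/57) = 12*(0 - 112/57) = 12*(-112/57) = -448/19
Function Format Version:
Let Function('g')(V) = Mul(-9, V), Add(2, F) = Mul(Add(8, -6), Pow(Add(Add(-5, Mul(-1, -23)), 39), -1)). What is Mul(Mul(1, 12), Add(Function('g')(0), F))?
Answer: Rational(-448, 19) ≈ -23.579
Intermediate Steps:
F = Rational(-112, 57) (F = Add(-2, Mul(Add(8, -6), Pow(Add(Add(-5, Mul(-1, -23)), 39), -1))) = Add(-2, Mul(2, Pow(Add(Add(-5, 23), 39), -1))) = Add(-2, Mul(2, Pow(Add(18, 39), -1))) = Add(-2, Mul(2, Pow(57, -1))) = Add(-2, Mul(2, Rational(1, 57))) = Add(-2, Rational(2, 57)) = Rational(-112, 57) ≈ -1.9649)
Mul(Mul(1, 12), Add(Function('g')(0), F)) = Mul(Mul(1, 12), Add(Mul(-9, 0), Rational(-112, 57))) = Mul(12, Add(0, Rational(-112, 57))) = Mul(12, Rational(-112, 57)) = Rational(-448, 19)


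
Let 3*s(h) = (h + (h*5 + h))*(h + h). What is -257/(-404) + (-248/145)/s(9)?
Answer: 6992989/11071620 ≈ 0.63161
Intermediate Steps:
s(h) = 14*h²/3 (s(h) = ((h + (h*5 + h))*(h + h))/3 = ((h + (5*h + h))*(2*h))/3 = ((h + 6*h)*(2*h))/3 = ((7*h)*(2*h))/3 = (14*h²)/3 = 14*h²/3)
-257/(-404) + (-248/145)/s(9) = -257/(-404) + (-248/145)/(((14/3)*9²)) = -257*(-1/404) + (-248*1/145)/(((14/3)*81)) = 257/404 - 248/145/378 = 257/404 - 248/145*1/378 = 257/404 - 124/27405 = 6992989/11071620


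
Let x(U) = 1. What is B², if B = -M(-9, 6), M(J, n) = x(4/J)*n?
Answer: 36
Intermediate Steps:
M(J, n) = n (M(J, n) = 1*n = n)
B = -6 (B = -1*6 = -6)
B² = (-6)² = 36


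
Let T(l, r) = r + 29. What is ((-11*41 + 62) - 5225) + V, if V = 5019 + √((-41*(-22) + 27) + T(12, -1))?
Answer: -595 + √957 ≈ -564.06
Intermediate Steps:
T(l, r) = 29 + r
V = 5019 + √957 (V = 5019 + √((-41*(-22) + 27) + (29 - 1)) = 5019 + √((902 + 27) + 28) = 5019 + √(929 + 28) = 5019 + √957 ≈ 5049.9)
((-11*41 + 62) - 5225) + V = ((-11*41 + 62) - 5225) + (5019 + √957) = ((-451 + 62) - 5225) + (5019 + √957) = (-389 - 5225) + (5019 + √957) = -5614 + (5019 + √957) = -595 + √957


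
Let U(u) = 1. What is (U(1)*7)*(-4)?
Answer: -28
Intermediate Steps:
(U(1)*7)*(-4) = (1*7)*(-4) = 7*(-4) = -28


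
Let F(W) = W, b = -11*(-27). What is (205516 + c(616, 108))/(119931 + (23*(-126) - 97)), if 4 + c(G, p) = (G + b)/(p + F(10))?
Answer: 24251329/13798448 ≈ 1.7575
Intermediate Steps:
b = 297
c(G, p) = -4 + (297 + G)/(10 + p) (c(G, p) = -4 + (G + 297)/(p + 10) = -4 + (297 + G)/(10 + p))
(205516 + c(616, 108))/(119931 + (23*(-126) - 97)) = (205516 + (257 + 616 - 4*108)/(10 + 108))/(119931 + (23*(-126) - 97)) = (205516 + (257 + 616 - 432)/118)/(119931 + (-2898 - 97)) = (205516 + (1/118)*441)/(119931 - 2995) = (205516 + 441/118)/116936 = (24251329/118)*(1/116936) = 24251329/13798448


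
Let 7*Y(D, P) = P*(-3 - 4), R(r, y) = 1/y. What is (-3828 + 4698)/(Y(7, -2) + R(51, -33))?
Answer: 5742/13 ≈ 441.69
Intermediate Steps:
Y(D, P) = -P (Y(D, P) = (P*(-3 - 4))/7 = (P*(-7))/7 = (-7*P)/7 = -P)
(-3828 + 4698)/(Y(7, -2) + R(51, -33)) = (-3828 + 4698)/(-1*(-2) + 1/(-33)) = 870/(2 - 1/33) = 870/(65/33) = 870*(33/65) = 5742/13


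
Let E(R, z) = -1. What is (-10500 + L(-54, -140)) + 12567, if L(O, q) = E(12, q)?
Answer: 2066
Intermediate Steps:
L(O, q) = -1
(-10500 + L(-54, -140)) + 12567 = (-10500 - 1) + 12567 = -10501 + 12567 = 2066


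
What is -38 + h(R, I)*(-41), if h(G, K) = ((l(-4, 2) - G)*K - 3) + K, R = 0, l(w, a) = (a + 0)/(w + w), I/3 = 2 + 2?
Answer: -284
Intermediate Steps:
I = 12 (I = 3*(2 + 2) = 3*4 = 12)
l(w, a) = a/(2*w) (l(w, a) = a/((2*w)) = a*(1/(2*w)) = a/(2*w))
h(G, K) = -3 + K + K*(-¼ - G) (h(G, K) = (((½)*2/(-4) - G)*K - 3) + K = (((½)*2*(-¼) - G)*K - 3) + K = ((-¼ - G)*K - 3) + K = (K*(-¼ - G) - 3) + K = (-3 + K*(-¼ - G)) + K = -3 + K + K*(-¼ - G))
-38 + h(R, I)*(-41) = -38 + (-3 + (¾)*12 - 1*0*12)*(-41) = -38 + (-3 + 9 + 0)*(-41) = -38 + 6*(-41) = -38 - 246 = -284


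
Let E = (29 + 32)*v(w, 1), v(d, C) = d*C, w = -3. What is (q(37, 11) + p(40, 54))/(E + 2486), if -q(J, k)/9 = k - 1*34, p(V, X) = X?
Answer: 261/2303 ≈ 0.11333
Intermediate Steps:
v(d, C) = C*d
q(J, k) = 306 - 9*k (q(J, k) = -9*(k - 1*34) = -9*(k - 34) = -9*(-34 + k) = 306 - 9*k)
E = -183 (E = (29 + 32)*(1*(-3)) = 61*(-3) = -183)
(q(37, 11) + p(40, 54))/(E + 2486) = ((306 - 9*11) + 54)/(-183 + 2486) = ((306 - 99) + 54)/2303 = (207 + 54)*(1/2303) = 261*(1/2303) = 261/2303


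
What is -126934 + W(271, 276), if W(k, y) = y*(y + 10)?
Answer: -47998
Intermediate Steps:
W(k, y) = y*(10 + y)
-126934 + W(271, 276) = -126934 + 276*(10 + 276) = -126934 + 276*286 = -126934 + 78936 = -47998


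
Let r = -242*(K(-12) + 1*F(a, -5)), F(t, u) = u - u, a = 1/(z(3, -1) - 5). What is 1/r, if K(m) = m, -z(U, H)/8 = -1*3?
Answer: 1/2904 ≈ 0.00034435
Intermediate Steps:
z(U, H) = 24 (z(U, H) = -(-8)*3 = -8*(-3) = 24)
a = 1/19 (a = 1/(24 - 5) = 1/19 ≈ 0.052632)
F(t, u) = 0
r = 2904 (r = -242*(-12 + 1*0) = -242*(-12 + 0) = -242*(-12) = 2904)
1/r = 1/2904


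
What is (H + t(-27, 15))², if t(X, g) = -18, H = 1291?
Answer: 1620529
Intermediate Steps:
(H + t(-27, 15))² = (1291 - 18)² = 1273² = 1620529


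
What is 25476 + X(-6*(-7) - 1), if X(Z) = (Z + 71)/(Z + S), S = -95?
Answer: 687796/27 ≈ 25474.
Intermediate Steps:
X(Z) = (71 + Z)/(-95 + Z) (X(Z) = (Z + 71)/(Z - 95) = (71 + Z)/(-95 + Z))
25476 + X(-6*(-7) - 1) = 25476 + (71 + (-6*(-7) - 1))/(-95 + (-6*(-7) - 1)) = 25476 + (71 + (42 - 1))/(-95 + (42 - 1)) = 25476 + (71 + 41)/(-95 + 41) = 25476 + 112/(-54) = 25476 - 1/54*112 = 25476 - 56/27 = 687796/27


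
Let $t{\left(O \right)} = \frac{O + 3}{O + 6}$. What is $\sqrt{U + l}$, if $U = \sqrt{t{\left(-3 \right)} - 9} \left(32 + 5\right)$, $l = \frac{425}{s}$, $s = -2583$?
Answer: $\frac{\sqrt{-121975 + 82286631 i}}{861} \approx 7.4443 + 7.4554 i$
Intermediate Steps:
$t{\left(O \right)} = \frac{3 + O}{6 + O}$
$l = - \frac{425}{2583}$ ($l = \frac{425}{-2583} = 425 \left(- \frac{1}{2583}\right) = - \frac{425}{2583} \approx -0.16454$)
$U = 111 i$ ($U = \sqrt{\frac{3 - 3}{6 - 3} - 9} \left(32 + 5\right) = \sqrt{\frac{1}{3} \cdot 0 - 9} \cdot 37 = \sqrt{0 - 9} \cdot 37 = \sqrt{-9} \cdot 37 = 3 i 37 = 111 i \approx 111.0 i$)
$\sqrt{U + l} = \sqrt{111 i - \frac{425}{2583}} = \sqrt{- \frac{425}{2583} + 111 i}$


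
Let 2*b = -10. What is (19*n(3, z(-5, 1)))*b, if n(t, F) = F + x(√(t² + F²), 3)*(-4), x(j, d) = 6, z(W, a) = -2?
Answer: 2470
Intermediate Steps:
b = -5 (b = (½)*(-10) = -5)
n(t, F) = -24 + F (n(t, F) = F + 6*(-4) = F - 24 = -24 + F)
(19*n(3, z(-5, 1)))*b = (19*(-24 - 2))*(-5) = (19*(-26))*(-5) = -494*(-5) = 2470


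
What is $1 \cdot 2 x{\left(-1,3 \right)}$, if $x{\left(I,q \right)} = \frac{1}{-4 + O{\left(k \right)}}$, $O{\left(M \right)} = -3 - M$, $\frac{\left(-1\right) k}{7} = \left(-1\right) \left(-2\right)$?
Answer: $\frac{2}{7} \approx 0.28571$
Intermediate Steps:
$k = -14$ ($k = - 7 \left(\left(-1\right) \left(-2\right)\right) = \left(-7\right) 2 = -14$)
$x{\left(I,q \right)} = \frac{1}{7}$ ($x{\left(I,q \right)} = \frac{1}{-4 - -11} = \frac{1}{-4 + \left(-3 + 14\right)} = \frac{1}{-4 + 11} = \frac{1}{7}$)
$1 \cdot 2 x{\left(-1,3 \right)} = 1 \cdot 2 \cdot \frac{1}{7} = 2 \cdot \frac{1}{7} = \frac{2}{7}$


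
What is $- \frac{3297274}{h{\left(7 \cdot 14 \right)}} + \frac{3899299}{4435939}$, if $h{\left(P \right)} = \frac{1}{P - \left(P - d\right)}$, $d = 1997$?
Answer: $- \frac{29209133137681843}{4435939} \approx -6.5847 \cdot 10^{9}$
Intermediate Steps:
$h{\left(P \right)} = \frac{1}{1997}$ ($h{\left(P \right)} = \frac{1}{P - \left(-1997 + P\right)} = \frac{1}{1997}$)
$- \frac{3297274}{h{\left(7 \cdot 14 \right)}} + \frac{3899299}{4435939} = - 3297274 \frac{1}{\frac{1}{1997}} + \frac{3899299}{4435939} = \left(-3297274\right) 1997 + 3899299 \cdot \frac{1}{4435939} = -6584656178 + \frac{3899299}{4435939} = - \frac{29209133137681843}{4435939}$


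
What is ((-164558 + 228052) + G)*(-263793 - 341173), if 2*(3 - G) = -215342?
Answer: -103550820288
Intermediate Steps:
G = 107674 (G = 3 - ½*(-215342) = 3 + 107671 = 107674)
((-164558 + 228052) + G)*(-263793 - 341173) = ((-164558 + 228052) + 107674)*(-263793 - 341173) = (63494 + 107674)*(-604966) = 171168*(-604966) = -103550820288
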